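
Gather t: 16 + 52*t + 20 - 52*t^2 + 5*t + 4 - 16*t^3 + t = -16*t^3 - 52*t^2 + 58*t + 40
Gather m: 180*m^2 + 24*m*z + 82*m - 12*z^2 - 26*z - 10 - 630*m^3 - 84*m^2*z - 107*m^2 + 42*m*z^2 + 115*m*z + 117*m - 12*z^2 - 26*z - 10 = -630*m^3 + m^2*(73 - 84*z) + m*(42*z^2 + 139*z + 199) - 24*z^2 - 52*z - 20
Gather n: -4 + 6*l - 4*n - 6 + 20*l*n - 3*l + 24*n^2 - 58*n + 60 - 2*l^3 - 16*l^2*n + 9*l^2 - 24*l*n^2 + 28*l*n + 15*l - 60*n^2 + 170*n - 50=-2*l^3 + 9*l^2 + 18*l + n^2*(-24*l - 36) + n*(-16*l^2 + 48*l + 108)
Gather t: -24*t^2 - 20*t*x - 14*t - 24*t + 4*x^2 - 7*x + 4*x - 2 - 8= -24*t^2 + t*(-20*x - 38) + 4*x^2 - 3*x - 10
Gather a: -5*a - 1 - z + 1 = -5*a - z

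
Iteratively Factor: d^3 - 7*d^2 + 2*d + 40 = (d + 2)*(d^2 - 9*d + 20) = (d - 4)*(d + 2)*(d - 5)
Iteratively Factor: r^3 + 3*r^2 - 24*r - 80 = (r + 4)*(r^2 - r - 20) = (r + 4)^2*(r - 5)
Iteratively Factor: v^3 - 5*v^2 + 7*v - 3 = (v - 1)*(v^2 - 4*v + 3) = (v - 3)*(v - 1)*(v - 1)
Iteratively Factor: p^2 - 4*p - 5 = (p + 1)*(p - 5)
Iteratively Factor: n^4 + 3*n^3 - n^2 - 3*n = (n - 1)*(n^3 + 4*n^2 + 3*n) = (n - 1)*(n + 1)*(n^2 + 3*n) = (n - 1)*(n + 1)*(n + 3)*(n)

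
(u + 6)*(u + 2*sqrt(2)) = u^2 + 2*sqrt(2)*u + 6*u + 12*sqrt(2)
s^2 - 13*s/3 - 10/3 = (s - 5)*(s + 2/3)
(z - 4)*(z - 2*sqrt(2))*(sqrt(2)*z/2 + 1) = sqrt(2)*z^3/2 - 2*sqrt(2)*z^2 - z^2 - 2*sqrt(2)*z + 4*z + 8*sqrt(2)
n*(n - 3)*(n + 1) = n^3 - 2*n^2 - 3*n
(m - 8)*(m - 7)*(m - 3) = m^3 - 18*m^2 + 101*m - 168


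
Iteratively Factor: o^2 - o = (o)*(o - 1)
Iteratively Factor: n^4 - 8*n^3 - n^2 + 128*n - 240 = (n + 4)*(n^3 - 12*n^2 + 47*n - 60) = (n - 5)*(n + 4)*(n^2 - 7*n + 12) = (n - 5)*(n - 3)*(n + 4)*(n - 4)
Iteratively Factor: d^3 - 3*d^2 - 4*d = (d + 1)*(d^2 - 4*d) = d*(d + 1)*(d - 4)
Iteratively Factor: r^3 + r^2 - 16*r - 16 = (r - 4)*(r^2 + 5*r + 4) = (r - 4)*(r + 4)*(r + 1)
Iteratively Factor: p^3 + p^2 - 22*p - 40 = (p + 4)*(p^2 - 3*p - 10) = (p + 2)*(p + 4)*(p - 5)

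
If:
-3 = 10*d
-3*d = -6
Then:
No Solution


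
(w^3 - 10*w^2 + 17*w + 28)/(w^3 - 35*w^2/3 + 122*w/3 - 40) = 3*(w^2 - 6*w - 7)/(3*w^2 - 23*w + 30)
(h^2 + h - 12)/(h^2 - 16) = (h - 3)/(h - 4)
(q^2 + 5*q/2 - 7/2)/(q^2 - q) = (q + 7/2)/q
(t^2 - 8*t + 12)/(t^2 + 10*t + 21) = (t^2 - 8*t + 12)/(t^2 + 10*t + 21)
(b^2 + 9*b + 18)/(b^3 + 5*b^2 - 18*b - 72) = 1/(b - 4)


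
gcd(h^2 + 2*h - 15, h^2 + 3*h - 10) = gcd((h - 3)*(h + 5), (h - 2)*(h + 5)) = h + 5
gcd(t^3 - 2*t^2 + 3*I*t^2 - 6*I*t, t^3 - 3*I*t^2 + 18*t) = t^2 + 3*I*t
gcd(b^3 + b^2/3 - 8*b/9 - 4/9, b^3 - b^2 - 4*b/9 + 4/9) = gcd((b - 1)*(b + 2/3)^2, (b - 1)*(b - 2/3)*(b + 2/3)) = b^2 - b/3 - 2/3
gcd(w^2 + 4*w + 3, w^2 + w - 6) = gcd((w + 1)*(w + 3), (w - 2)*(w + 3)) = w + 3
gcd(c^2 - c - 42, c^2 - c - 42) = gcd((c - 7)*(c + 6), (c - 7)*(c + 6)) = c^2 - c - 42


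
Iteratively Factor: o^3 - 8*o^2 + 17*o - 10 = (o - 5)*(o^2 - 3*o + 2) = (o - 5)*(o - 2)*(o - 1)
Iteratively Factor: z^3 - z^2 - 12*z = (z + 3)*(z^2 - 4*z) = (z - 4)*(z + 3)*(z)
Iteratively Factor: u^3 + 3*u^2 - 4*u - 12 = (u - 2)*(u^2 + 5*u + 6) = (u - 2)*(u + 2)*(u + 3)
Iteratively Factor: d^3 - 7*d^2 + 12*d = (d)*(d^2 - 7*d + 12) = d*(d - 3)*(d - 4)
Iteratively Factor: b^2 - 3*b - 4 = (b - 4)*(b + 1)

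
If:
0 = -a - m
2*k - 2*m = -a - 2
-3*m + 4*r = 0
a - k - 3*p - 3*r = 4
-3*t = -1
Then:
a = -4*r/3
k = 2*r - 1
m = 4*r/3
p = -19*r/9 - 1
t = 1/3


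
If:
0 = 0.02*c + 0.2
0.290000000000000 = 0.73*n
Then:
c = -10.00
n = 0.40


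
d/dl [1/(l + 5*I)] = -1/(l + 5*I)^2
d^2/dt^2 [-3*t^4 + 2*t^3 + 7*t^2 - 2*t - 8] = -36*t^2 + 12*t + 14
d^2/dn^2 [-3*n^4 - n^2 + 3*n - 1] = -36*n^2 - 2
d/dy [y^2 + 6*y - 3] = 2*y + 6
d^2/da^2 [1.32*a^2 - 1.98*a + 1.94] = 2.64000000000000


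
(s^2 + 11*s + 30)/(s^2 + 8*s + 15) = (s + 6)/(s + 3)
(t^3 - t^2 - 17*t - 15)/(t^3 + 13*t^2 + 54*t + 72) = (t^2 - 4*t - 5)/(t^2 + 10*t + 24)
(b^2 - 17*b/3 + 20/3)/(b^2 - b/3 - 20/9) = 3*(b - 4)/(3*b + 4)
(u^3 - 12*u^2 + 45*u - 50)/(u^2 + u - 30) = (u^2 - 7*u + 10)/(u + 6)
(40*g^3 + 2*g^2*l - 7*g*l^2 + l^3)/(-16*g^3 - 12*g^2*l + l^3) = (-5*g + l)/(2*g + l)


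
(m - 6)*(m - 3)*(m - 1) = m^3 - 10*m^2 + 27*m - 18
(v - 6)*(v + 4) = v^2 - 2*v - 24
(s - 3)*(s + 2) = s^2 - s - 6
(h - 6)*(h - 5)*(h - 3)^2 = h^4 - 17*h^3 + 105*h^2 - 279*h + 270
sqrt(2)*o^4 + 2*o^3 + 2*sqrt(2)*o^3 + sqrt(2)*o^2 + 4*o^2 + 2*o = o*(o + 1)*(o + sqrt(2))*(sqrt(2)*o + sqrt(2))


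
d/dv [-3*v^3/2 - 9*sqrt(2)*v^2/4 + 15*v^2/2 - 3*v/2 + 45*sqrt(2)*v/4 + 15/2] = -9*v^2/2 - 9*sqrt(2)*v/2 + 15*v - 3/2 + 45*sqrt(2)/4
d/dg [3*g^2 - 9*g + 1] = 6*g - 9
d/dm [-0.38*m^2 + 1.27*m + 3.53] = 1.27 - 0.76*m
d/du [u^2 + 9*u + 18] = 2*u + 9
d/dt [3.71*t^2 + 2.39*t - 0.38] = 7.42*t + 2.39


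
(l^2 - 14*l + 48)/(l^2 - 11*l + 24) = (l - 6)/(l - 3)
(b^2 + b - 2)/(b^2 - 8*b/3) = 3*(b^2 + b - 2)/(b*(3*b - 8))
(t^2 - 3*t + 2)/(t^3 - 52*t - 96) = (-t^2 + 3*t - 2)/(-t^3 + 52*t + 96)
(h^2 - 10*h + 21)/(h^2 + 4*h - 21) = (h - 7)/(h + 7)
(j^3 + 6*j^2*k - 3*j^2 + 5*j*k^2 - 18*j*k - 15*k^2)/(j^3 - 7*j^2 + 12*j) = (j^2 + 6*j*k + 5*k^2)/(j*(j - 4))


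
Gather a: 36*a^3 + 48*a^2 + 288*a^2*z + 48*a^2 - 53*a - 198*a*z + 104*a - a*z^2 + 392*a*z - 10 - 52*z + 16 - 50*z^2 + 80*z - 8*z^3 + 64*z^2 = 36*a^3 + a^2*(288*z + 96) + a*(-z^2 + 194*z + 51) - 8*z^3 + 14*z^2 + 28*z + 6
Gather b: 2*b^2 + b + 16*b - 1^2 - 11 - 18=2*b^2 + 17*b - 30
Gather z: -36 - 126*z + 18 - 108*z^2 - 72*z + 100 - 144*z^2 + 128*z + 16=-252*z^2 - 70*z + 98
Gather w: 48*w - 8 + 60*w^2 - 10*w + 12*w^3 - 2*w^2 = 12*w^3 + 58*w^2 + 38*w - 8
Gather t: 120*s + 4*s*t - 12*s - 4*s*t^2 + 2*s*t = -4*s*t^2 + 6*s*t + 108*s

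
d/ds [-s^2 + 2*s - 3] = 2 - 2*s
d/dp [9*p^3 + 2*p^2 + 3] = p*(27*p + 4)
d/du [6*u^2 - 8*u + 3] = 12*u - 8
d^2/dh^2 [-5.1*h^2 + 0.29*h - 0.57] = -10.2000000000000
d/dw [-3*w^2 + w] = 1 - 6*w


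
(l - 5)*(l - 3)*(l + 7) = l^3 - l^2 - 41*l + 105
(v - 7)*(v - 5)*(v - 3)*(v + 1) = v^4 - 14*v^3 + 56*v^2 - 34*v - 105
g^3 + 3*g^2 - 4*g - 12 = (g - 2)*(g + 2)*(g + 3)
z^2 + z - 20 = (z - 4)*(z + 5)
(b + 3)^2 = b^2 + 6*b + 9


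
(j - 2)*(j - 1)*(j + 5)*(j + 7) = j^4 + 9*j^3 + j^2 - 81*j + 70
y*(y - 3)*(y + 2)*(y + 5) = y^4 + 4*y^3 - 11*y^2 - 30*y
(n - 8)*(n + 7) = n^2 - n - 56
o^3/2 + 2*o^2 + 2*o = o*(o/2 + 1)*(o + 2)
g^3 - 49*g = g*(g - 7)*(g + 7)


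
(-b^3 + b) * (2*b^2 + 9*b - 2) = -2*b^5 - 9*b^4 + 4*b^3 + 9*b^2 - 2*b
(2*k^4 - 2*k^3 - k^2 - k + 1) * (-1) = -2*k^4 + 2*k^3 + k^2 + k - 1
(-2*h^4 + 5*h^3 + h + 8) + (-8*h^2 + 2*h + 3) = -2*h^4 + 5*h^3 - 8*h^2 + 3*h + 11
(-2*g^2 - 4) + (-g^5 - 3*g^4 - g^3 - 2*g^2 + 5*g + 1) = -g^5 - 3*g^4 - g^3 - 4*g^2 + 5*g - 3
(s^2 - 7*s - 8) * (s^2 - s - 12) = s^4 - 8*s^3 - 13*s^2 + 92*s + 96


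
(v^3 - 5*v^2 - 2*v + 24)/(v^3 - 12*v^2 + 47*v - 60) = (v + 2)/(v - 5)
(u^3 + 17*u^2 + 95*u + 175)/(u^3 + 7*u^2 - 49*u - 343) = (u^2 + 10*u + 25)/(u^2 - 49)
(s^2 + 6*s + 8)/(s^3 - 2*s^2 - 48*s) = (s^2 + 6*s + 8)/(s*(s^2 - 2*s - 48))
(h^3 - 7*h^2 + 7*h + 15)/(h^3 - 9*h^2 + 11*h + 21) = (h - 5)/(h - 7)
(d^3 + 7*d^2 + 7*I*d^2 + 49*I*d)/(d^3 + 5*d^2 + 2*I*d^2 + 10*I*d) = (d^2 + 7*d*(1 + I) + 49*I)/(d^2 + d*(5 + 2*I) + 10*I)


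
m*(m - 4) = m^2 - 4*m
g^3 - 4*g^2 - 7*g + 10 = (g - 5)*(g - 1)*(g + 2)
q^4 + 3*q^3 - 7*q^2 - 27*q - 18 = (q - 3)*(q + 1)*(q + 2)*(q + 3)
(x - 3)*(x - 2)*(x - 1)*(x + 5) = x^4 - x^3 - 19*x^2 + 49*x - 30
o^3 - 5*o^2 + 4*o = o*(o - 4)*(o - 1)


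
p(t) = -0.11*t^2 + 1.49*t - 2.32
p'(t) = 1.49 - 0.22*t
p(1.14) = -0.76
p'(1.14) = 1.24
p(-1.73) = -5.23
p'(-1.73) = 1.87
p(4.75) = 2.28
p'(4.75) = 0.44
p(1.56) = -0.26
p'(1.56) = 1.15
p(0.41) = -1.73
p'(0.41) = 1.40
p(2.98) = 1.14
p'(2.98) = 0.83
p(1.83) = 0.04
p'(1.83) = 1.09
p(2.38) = 0.60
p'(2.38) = 0.97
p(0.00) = -2.32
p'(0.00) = 1.49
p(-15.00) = -49.42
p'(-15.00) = 4.79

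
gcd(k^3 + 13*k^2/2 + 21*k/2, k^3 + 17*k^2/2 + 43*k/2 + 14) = k + 7/2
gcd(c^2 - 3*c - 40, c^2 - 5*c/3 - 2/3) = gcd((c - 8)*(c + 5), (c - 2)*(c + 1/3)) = 1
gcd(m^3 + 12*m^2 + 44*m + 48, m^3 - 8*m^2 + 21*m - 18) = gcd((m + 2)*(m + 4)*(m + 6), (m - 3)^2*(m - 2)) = 1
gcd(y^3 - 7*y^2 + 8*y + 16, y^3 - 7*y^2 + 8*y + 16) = y^3 - 7*y^2 + 8*y + 16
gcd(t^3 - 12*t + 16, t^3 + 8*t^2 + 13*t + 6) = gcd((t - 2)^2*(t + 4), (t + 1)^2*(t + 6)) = 1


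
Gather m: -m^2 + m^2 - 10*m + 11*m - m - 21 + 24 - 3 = 0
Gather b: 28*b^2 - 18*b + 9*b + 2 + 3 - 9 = 28*b^2 - 9*b - 4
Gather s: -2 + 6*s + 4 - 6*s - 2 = 0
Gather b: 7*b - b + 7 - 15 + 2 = 6*b - 6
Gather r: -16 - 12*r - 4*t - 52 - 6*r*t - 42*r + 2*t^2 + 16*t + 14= r*(-6*t - 54) + 2*t^2 + 12*t - 54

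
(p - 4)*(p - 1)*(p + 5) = p^3 - 21*p + 20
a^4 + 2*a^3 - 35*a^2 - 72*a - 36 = (a - 6)*(a + 1)^2*(a + 6)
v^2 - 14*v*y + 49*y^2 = (v - 7*y)^2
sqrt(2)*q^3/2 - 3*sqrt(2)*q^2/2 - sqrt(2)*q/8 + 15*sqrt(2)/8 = (q - 5/2)*(q - 3/2)*(sqrt(2)*q/2 + sqrt(2)/2)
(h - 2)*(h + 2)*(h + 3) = h^3 + 3*h^2 - 4*h - 12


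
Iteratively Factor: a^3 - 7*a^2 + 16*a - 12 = (a - 2)*(a^2 - 5*a + 6) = (a - 2)^2*(a - 3)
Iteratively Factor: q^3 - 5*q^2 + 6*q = (q - 2)*(q^2 - 3*q) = (q - 3)*(q - 2)*(q)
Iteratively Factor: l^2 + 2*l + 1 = (l + 1)*(l + 1)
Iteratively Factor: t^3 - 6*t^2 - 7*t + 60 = (t + 3)*(t^2 - 9*t + 20) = (t - 5)*(t + 3)*(t - 4)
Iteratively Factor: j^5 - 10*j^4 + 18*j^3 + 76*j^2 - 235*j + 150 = (j - 5)*(j^4 - 5*j^3 - 7*j^2 + 41*j - 30) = (j - 5)*(j + 3)*(j^3 - 8*j^2 + 17*j - 10) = (j - 5)*(j - 1)*(j + 3)*(j^2 - 7*j + 10) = (j - 5)*(j - 2)*(j - 1)*(j + 3)*(j - 5)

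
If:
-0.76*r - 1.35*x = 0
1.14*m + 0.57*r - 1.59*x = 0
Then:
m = 2.28289473684211*x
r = -1.77631578947368*x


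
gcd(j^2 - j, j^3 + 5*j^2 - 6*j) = j^2 - j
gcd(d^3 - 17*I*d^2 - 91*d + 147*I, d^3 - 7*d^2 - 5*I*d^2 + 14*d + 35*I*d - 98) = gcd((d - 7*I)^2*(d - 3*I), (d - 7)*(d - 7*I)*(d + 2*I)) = d - 7*I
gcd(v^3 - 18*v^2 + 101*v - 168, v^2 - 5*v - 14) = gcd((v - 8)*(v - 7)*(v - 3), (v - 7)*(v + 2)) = v - 7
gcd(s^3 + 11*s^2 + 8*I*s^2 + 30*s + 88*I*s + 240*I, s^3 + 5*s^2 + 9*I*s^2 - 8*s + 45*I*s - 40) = s^2 + s*(5 + 8*I) + 40*I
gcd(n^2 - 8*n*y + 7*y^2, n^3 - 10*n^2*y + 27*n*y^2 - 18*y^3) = -n + y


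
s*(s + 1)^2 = s^3 + 2*s^2 + s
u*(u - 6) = u^2 - 6*u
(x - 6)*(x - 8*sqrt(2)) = x^2 - 8*sqrt(2)*x - 6*x + 48*sqrt(2)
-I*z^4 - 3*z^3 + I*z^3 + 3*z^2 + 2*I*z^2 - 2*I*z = z*(z - 2*I)*(z - I)*(-I*z + I)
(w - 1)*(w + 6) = w^2 + 5*w - 6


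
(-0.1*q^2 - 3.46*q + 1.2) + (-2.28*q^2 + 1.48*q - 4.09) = -2.38*q^2 - 1.98*q - 2.89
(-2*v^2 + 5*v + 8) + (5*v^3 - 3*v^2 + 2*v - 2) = 5*v^3 - 5*v^2 + 7*v + 6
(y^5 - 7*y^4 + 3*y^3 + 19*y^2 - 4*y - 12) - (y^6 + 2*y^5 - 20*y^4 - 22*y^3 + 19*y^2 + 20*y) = -y^6 - y^5 + 13*y^4 + 25*y^3 - 24*y - 12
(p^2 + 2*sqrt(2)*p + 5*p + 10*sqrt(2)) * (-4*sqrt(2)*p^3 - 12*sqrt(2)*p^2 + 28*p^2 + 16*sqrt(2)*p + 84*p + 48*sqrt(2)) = -4*sqrt(2)*p^5 - 32*sqrt(2)*p^4 + 12*p^4 + 12*sqrt(2)*p^3 + 96*p^3 + 244*p^2 + 576*sqrt(2)*p^2 + 512*p + 1080*sqrt(2)*p + 960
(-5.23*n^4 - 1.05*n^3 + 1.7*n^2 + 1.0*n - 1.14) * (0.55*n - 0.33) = -2.8765*n^5 + 1.1484*n^4 + 1.2815*n^3 - 0.011*n^2 - 0.957*n + 0.3762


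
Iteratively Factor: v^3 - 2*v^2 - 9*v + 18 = (v - 2)*(v^2 - 9) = (v - 2)*(v + 3)*(v - 3)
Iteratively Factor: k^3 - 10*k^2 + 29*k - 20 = (k - 1)*(k^2 - 9*k + 20) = (k - 4)*(k - 1)*(k - 5)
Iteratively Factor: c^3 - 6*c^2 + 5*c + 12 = (c - 3)*(c^2 - 3*c - 4) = (c - 3)*(c + 1)*(c - 4)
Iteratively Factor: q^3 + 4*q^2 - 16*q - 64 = (q + 4)*(q^2 - 16) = (q + 4)^2*(q - 4)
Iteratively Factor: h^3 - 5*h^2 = (h)*(h^2 - 5*h) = h^2*(h - 5)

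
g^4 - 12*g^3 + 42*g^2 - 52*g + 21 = (g - 7)*(g - 3)*(g - 1)^2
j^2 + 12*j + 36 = (j + 6)^2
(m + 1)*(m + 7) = m^2 + 8*m + 7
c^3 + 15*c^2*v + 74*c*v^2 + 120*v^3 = (c + 4*v)*(c + 5*v)*(c + 6*v)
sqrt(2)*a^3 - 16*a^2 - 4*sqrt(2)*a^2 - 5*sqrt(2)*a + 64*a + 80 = (a - 5)*(a - 8*sqrt(2))*(sqrt(2)*a + sqrt(2))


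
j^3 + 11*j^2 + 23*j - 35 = (j - 1)*(j + 5)*(j + 7)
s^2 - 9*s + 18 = (s - 6)*(s - 3)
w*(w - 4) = w^2 - 4*w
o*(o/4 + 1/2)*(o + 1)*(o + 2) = o^4/4 + 5*o^3/4 + 2*o^2 + o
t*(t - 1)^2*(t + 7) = t^4 + 5*t^3 - 13*t^2 + 7*t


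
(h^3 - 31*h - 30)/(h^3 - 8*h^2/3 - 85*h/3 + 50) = 3*(h + 1)/(3*h - 5)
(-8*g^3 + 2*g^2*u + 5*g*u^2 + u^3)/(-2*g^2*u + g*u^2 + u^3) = (4*g + u)/u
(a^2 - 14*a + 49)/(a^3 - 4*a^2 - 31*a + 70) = (a - 7)/(a^2 + 3*a - 10)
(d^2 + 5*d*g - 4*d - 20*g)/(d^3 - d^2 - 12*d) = (d + 5*g)/(d*(d + 3))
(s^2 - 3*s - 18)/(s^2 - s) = (s^2 - 3*s - 18)/(s*(s - 1))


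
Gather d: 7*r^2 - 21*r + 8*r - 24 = 7*r^2 - 13*r - 24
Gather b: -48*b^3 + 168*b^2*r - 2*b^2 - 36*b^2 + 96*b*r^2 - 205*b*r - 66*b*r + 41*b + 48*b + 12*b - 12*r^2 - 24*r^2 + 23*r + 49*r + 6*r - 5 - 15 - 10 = -48*b^3 + b^2*(168*r - 38) + b*(96*r^2 - 271*r + 101) - 36*r^2 + 78*r - 30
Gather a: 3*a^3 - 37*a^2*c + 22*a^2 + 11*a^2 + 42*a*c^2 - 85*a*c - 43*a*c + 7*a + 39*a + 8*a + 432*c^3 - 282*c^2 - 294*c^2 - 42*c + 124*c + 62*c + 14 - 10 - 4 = 3*a^3 + a^2*(33 - 37*c) + a*(42*c^2 - 128*c + 54) + 432*c^3 - 576*c^2 + 144*c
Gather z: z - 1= z - 1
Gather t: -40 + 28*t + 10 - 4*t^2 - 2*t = -4*t^2 + 26*t - 30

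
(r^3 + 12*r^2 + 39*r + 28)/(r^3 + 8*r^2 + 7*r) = (r + 4)/r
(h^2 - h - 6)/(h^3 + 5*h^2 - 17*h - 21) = (h + 2)/(h^2 + 8*h + 7)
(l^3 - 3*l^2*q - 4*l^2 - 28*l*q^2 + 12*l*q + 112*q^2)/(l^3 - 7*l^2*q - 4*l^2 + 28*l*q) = (l + 4*q)/l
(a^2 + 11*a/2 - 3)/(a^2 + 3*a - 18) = (a - 1/2)/(a - 3)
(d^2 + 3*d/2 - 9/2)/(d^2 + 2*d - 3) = (d - 3/2)/(d - 1)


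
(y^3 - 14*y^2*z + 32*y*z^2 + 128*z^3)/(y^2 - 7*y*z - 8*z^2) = (y^2 - 6*y*z - 16*z^2)/(y + z)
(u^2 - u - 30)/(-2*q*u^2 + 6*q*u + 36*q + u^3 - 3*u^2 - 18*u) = (-u - 5)/(2*q*u + 6*q - u^2 - 3*u)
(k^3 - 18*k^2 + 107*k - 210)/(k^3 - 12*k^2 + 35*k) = (k - 6)/k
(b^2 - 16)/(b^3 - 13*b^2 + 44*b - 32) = (b + 4)/(b^2 - 9*b + 8)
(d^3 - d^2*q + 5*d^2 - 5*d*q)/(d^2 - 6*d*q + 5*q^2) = d*(-d - 5)/(-d + 5*q)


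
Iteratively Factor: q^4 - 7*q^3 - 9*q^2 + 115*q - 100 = (q - 5)*(q^3 - 2*q^2 - 19*q + 20) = (q - 5)*(q + 4)*(q^2 - 6*q + 5) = (q - 5)*(q - 1)*(q + 4)*(q - 5)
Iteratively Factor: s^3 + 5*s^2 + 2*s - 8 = (s + 4)*(s^2 + s - 2) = (s + 2)*(s + 4)*(s - 1)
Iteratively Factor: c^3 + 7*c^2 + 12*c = (c + 3)*(c^2 + 4*c) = c*(c + 3)*(c + 4)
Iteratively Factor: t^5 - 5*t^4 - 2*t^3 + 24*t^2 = (t - 4)*(t^4 - t^3 - 6*t^2) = (t - 4)*(t + 2)*(t^3 - 3*t^2) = t*(t - 4)*(t + 2)*(t^2 - 3*t) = t^2*(t - 4)*(t + 2)*(t - 3)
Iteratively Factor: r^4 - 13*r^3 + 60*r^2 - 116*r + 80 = (r - 5)*(r^3 - 8*r^2 + 20*r - 16) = (r - 5)*(r - 2)*(r^2 - 6*r + 8) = (r - 5)*(r - 4)*(r - 2)*(r - 2)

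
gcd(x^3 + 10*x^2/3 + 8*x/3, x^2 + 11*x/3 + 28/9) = x + 4/3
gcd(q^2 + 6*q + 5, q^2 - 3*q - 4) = q + 1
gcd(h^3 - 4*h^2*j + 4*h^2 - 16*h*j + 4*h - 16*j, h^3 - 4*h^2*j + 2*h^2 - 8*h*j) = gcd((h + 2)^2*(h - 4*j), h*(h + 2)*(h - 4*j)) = h^2 - 4*h*j + 2*h - 8*j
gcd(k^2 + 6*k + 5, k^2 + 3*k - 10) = k + 5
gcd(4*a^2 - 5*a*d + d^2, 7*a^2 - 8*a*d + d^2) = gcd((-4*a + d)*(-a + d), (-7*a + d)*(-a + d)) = a - d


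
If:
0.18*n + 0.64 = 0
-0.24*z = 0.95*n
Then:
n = -3.56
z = 14.07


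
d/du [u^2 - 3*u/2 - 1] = 2*u - 3/2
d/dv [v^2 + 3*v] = 2*v + 3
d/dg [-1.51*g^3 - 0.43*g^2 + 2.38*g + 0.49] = -4.53*g^2 - 0.86*g + 2.38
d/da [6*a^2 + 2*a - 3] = 12*a + 2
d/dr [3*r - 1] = 3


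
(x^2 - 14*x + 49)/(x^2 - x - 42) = (x - 7)/(x + 6)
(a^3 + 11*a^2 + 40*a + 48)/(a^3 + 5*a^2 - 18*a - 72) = (a^2 + 8*a + 16)/(a^2 + 2*a - 24)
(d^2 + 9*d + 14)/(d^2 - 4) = (d + 7)/(d - 2)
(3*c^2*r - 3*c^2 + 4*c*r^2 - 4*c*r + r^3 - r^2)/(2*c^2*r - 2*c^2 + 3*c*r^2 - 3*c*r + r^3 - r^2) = (3*c + r)/(2*c + r)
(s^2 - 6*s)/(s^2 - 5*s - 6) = s/(s + 1)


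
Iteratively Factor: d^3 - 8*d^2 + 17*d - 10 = (d - 2)*(d^2 - 6*d + 5) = (d - 5)*(d - 2)*(d - 1)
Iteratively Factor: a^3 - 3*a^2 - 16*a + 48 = (a - 3)*(a^2 - 16) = (a - 3)*(a + 4)*(a - 4)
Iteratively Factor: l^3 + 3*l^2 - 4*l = (l + 4)*(l^2 - l) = (l - 1)*(l + 4)*(l)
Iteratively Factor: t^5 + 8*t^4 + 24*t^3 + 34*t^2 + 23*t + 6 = (t + 1)*(t^4 + 7*t^3 + 17*t^2 + 17*t + 6) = (t + 1)^2*(t^3 + 6*t^2 + 11*t + 6) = (t + 1)^3*(t^2 + 5*t + 6) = (t + 1)^3*(t + 3)*(t + 2)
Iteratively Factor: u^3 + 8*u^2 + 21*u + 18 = (u + 2)*(u^2 + 6*u + 9) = (u + 2)*(u + 3)*(u + 3)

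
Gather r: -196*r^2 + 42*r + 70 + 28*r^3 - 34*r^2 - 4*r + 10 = 28*r^3 - 230*r^2 + 38*r + 80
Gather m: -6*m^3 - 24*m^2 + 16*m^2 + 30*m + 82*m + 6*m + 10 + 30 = -6*m^3 - 8*m^2 + 118*m + 40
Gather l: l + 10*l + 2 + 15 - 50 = 11*l - 33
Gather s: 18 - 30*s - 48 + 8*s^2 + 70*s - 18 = 8*s^2 + 40*s - 48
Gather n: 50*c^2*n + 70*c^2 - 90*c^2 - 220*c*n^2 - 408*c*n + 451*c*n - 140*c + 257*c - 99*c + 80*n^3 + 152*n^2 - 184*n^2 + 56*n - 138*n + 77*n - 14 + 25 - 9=-20*c^2 + 18*c + 80*n^3 + n^2*(-220*c - 32) + n*(50*c^2 + 43*c - 5) + 2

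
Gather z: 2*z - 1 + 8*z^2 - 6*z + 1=8*z^2 - 4*z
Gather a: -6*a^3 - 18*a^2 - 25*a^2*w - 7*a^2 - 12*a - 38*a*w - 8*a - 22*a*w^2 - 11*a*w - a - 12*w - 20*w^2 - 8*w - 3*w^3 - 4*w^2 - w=-6*a^3 + a^2*(-25*w - 25) + a*(-22*w^2 - 49*w - 21) - 3*w^3 - 24*w^2 - 21*w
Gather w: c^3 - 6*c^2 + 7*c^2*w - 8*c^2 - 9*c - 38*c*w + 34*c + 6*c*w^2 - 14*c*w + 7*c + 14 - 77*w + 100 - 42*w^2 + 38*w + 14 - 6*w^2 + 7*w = c^3 - 14*c^2 + 32*c + w^2*(6*c - 48) + w*(7*c^2 - 52*c - 32) + 128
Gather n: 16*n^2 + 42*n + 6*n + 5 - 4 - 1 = 16*n^2 + 48*n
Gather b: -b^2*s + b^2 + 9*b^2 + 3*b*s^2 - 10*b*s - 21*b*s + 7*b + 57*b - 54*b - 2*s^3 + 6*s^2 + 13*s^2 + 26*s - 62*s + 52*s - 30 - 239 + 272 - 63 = b^2*(10 - s) + b*(3*s^2 - 31*s + 10) - 2*s^3 + 19*s^2 + 16*s - 60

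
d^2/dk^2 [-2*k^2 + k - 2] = -4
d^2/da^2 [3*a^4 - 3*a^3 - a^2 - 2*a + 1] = 36*a^2 - 18*a - 2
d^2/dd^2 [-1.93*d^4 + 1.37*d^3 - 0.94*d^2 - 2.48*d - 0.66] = -23.16*d^2 + 8.22*d - 1.88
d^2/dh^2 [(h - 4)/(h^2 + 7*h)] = 2*(-3*h*(h + 1)*(h + 7) + (h - 4)*(2*h + 7)^2)/(h^3*(h + 7)^3)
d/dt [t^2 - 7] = 2*t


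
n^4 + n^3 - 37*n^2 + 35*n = n*(n - 5)*(n - 1)*(n + 7)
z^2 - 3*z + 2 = (z - 2)*(z - 1)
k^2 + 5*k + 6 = (k + 2)*(k + 3)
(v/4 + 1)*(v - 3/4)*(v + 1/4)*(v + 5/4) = v^4/4 + 19*v^3/16 + 35*v^2/64 - 223*v/256 - 15/64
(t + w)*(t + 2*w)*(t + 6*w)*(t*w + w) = t^4*w + 9*t^3*w^2 + t^3*w + 20*t^2*w^3 + 9*t^2*w^2 + 12*t*w^4 + 20*t*w^3 + 12*w^4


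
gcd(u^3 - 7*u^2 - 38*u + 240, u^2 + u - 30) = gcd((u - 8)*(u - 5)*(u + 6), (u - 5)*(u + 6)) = u^2 + u - 30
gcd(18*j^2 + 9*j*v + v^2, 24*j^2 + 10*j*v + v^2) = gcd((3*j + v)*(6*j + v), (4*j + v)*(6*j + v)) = 6*j + v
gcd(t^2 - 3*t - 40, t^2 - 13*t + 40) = t - 8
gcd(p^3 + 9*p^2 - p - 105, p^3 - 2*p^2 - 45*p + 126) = p^2 + 4*p - 21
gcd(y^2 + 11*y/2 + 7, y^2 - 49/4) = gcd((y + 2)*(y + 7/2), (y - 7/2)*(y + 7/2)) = y + 7/2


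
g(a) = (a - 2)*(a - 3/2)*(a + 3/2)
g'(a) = (a - 2)*(a - 3/2) + (a - 2)*(a + 3/2) + (a - 3/2)*(a + 3/2)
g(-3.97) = -80.66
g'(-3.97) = 60.91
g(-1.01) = 3.70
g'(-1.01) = 4.85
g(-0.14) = 4.77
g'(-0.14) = -1.63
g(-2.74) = -24.92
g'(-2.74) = 31.23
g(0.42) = 3.28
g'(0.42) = -3.40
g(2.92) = 5.77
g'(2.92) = 11.65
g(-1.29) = 1.93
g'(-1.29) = 7.90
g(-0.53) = 4.98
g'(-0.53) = 0.71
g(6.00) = 135.00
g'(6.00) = 81.75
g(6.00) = 135.00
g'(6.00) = 81.75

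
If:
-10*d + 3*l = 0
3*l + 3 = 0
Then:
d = -3/10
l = -1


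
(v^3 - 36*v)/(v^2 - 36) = v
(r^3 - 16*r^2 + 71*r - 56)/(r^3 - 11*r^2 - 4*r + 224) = (r - 1)/(r + 4)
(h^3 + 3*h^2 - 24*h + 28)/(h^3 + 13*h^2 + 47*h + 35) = (h^2 - 4*h + 4)/(h^2 + 6*h + 5)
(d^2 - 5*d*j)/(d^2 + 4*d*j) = (d - 5*j)/(d + 4*j)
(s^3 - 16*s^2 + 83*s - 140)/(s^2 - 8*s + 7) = (s^2 - 9*s + 20)/(s - 1)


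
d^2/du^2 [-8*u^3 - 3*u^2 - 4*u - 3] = -48*u - 6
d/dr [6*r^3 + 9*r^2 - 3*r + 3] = 18*r^2 + 18*r - 3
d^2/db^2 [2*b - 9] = 0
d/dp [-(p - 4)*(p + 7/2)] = 1/2 - 2*p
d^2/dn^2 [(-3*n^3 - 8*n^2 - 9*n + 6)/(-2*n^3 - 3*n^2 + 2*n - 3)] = 4*(7*n^6 + 72*n^5 + 3*n^4 - 237*n^3 - 342*n^2 + 27*n + 78)/(8*n^9 + 36*n^8 + 30*n^7 - 9*n^6 + 78*n^5 + 45*n^4 - 62*n^3 + 117*n^2 - 54*n + 27)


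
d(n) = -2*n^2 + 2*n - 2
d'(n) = 2 - 4*n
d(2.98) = -13.80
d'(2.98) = -9.92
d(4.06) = -26.85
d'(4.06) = -14.24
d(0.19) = -1.69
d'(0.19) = 1.24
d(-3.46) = -32.86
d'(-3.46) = 15.84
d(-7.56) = -131.43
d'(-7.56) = 32.24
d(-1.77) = -11.81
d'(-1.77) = 9.08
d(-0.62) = -4.01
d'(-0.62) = 4.48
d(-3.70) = -36.78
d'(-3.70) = 16.80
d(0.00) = -2.00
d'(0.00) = 2.00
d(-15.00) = -482.00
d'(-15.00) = 62.00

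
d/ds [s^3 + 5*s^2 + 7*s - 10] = 3*s^2 + 10*s + 7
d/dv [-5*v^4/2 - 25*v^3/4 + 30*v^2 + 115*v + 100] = -10*v^3 - 75*v^2/4 + 60*v + 115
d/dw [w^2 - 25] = 2*w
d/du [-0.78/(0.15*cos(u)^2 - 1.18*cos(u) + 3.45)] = (0.9204 - 0.234*cos(u))*sin(u)/(0.15*cos(u)^2 - 1.18*cos(u) + 3.45)^2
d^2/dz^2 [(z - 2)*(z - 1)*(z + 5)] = 6*z + 4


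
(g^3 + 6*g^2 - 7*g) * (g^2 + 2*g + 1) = g^5 + 8*g^4 + 6*g^3 - 8*g^2 - 7*g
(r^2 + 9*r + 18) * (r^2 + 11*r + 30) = r^4 + 20*r^3 + 147*r^2 + 468*r + 540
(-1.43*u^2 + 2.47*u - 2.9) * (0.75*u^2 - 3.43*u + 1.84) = -1.0725*u^4 + 6.7574*u^3 - 13.2783*u^2 + 14.4918*u - 5.336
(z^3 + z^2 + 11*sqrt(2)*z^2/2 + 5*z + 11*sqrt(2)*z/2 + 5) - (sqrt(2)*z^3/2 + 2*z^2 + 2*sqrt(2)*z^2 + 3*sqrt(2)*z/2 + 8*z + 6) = -sqrt(2)*z^3/2 + z^3 - z^2 + 7*sqrt(2)*z^2/2 - 3*z + 4*sqrt(2)*z - 1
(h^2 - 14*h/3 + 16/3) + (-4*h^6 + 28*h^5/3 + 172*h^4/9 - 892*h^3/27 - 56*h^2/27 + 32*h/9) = -4*h^6 + 28*h^5/3 + 172*h^4/9 - 892*h^3/27 - 29*h^2/27 - 10*h/9 + 16/3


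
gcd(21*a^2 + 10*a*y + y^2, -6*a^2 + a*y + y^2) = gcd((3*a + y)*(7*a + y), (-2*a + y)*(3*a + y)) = 3*a + y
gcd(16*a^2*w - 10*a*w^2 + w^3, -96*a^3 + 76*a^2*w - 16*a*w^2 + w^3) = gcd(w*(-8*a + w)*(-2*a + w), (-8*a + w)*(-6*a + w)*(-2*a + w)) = 16*a^2 - 10*a*w + w^2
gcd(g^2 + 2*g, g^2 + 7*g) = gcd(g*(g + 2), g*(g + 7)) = g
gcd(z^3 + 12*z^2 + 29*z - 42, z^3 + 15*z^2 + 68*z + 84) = z^2 + 13*z + 42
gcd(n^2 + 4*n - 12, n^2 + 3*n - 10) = n - 2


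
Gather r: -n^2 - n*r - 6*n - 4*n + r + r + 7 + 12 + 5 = -n^2 - 10*n + r*(2 - n) + 24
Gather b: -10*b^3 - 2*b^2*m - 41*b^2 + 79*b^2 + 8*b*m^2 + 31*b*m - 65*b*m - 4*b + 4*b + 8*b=-10*b^3 + b^2*(38 - 2*m) + b*(8*m^2 - 34*m + 8)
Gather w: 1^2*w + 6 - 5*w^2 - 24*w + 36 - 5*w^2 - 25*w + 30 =-10*w^2 - 48*w + 72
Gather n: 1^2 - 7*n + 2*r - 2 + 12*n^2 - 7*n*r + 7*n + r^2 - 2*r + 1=12*n^2 - 7*n*r + r^2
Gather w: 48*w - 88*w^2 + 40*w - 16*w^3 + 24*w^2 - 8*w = -16*w^3 - 64*w^2 + 80*w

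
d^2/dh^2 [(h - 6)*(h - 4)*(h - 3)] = 6*h - 26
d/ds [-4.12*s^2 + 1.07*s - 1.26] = 1.07 - 8.24*s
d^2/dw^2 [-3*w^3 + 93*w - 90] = -18*w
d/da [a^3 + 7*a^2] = a*(3*a + 14)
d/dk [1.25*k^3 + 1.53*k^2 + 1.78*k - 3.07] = 3.75*k^2 + 3.06*k + 1.78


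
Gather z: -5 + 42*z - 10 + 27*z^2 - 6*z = 27*z^2 + 36*z - 15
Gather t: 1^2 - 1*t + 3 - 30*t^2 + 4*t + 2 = -30*t^2 + 3*t + 6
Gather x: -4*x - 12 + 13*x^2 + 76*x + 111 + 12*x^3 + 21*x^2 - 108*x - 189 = 12*x^3 + 34*x^2 - 36*x - 90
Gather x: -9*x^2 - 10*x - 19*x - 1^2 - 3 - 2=-9*x^2 - 29*x - 6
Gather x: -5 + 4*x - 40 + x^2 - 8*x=x^2 - 4*x - 45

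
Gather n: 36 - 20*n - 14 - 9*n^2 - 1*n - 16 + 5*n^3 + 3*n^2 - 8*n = 5*n^3 - 6*n^2 - 29*n + 6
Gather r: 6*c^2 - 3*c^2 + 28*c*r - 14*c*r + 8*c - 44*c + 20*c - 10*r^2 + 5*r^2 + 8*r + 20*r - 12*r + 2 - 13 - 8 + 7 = 3*c^2 - 16*c - 5*r^2 + r*(14*c + 16) - 12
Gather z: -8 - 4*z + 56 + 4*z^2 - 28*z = 4*z^2 - 32*z + 48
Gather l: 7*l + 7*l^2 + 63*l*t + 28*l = 7*l^2 + l*(63*t + 35)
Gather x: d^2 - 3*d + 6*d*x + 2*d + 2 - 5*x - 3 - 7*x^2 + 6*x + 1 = d^2 - d - 7*x^2 + x*(6*d + 1)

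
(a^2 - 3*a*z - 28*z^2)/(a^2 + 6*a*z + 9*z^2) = (a^2 - 3*a*z - 28*z^2)/(a^2 + 6*a*z + 9*z^2)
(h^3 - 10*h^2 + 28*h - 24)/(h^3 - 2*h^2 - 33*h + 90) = (h^3 - 10*h^2 + 28*h - 24)/(h^3 - 2*h^2 - 33*h + 90)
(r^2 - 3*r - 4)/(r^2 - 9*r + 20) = (r + 1)/(r - 5)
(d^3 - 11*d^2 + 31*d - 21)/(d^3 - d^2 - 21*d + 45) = (d^2 - 8*d + 7)/(d^2 + 2*d - 15)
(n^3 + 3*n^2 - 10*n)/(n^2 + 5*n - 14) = n*(n + 5)/(n + 7)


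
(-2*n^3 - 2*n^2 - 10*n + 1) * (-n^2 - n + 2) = 2*n^5 + 4*n^4 + 8*n^3 + 5*n^2 - 21*n + 2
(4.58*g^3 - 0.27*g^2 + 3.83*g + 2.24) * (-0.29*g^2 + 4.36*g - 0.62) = -1.3282*g^5 + 20.0471*g^4 - 5.1275*g^3 + 16.2166*g^2 + 7.3918*g - 1.3888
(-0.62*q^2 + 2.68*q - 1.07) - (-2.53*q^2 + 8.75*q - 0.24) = 1.91*q^2 - 6.07*q - 0.83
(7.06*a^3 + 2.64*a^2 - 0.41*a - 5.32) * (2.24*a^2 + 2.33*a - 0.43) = 15.8144*a^5 + 22.3634*a^4 + 2.197*a^3 - 14.0073*a^2 - 12.2193*a + 2.2876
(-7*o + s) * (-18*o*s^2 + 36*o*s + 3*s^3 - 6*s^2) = 126*o^2*s^2 - 252*o^2*s - 39*o*s^3 + 78*o*s^2 + 3*s^4 - 6*s^3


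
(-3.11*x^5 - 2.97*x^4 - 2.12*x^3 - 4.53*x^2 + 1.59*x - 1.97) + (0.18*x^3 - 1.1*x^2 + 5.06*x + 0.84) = -3.11*x^5 - 2.97*x^4 - 1.94*x^3 - 5.63*x^2 + 6.65*x - 1.13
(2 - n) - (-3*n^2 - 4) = 3*n^2 - n + 6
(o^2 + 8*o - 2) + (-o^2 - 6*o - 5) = 2*o - 7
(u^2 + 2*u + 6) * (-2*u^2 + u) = -2*u^4 - 3*u^3 - 10*u^2 + 6*u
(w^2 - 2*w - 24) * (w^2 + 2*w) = w^4 - 28*w^2 - 48*w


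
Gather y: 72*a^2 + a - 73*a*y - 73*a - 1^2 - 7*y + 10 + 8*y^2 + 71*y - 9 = 72*a^2 - 72*a + 8*y^2 + y*(64 - 73*a)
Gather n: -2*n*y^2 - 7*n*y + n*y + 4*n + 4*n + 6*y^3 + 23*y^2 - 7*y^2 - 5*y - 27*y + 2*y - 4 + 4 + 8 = n*(-2*y^2 - 6*y + 8) + 6*y^3 + 16*y^2 - 30*y + 8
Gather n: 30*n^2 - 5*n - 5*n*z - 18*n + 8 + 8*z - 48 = 30*n^2 + n*(-5*z - 23) + 8*z - 40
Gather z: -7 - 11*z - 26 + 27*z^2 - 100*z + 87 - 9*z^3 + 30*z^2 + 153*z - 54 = -9*z^3 + 57*z^2 + 42*z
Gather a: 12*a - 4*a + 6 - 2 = 8*a + 4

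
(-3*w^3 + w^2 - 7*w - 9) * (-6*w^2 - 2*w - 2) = 18*w^5 + 46*w^3 + 66*w^2 + 32*w + 18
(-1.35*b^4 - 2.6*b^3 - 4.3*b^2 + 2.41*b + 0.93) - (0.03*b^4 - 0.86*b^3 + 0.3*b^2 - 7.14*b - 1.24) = -1.38*b^4 - 1.74*b^3 - 4.6*b^2 + 9.55*b + 2.17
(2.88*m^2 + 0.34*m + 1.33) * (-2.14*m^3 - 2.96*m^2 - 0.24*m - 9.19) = -6.1632*m^5 - 9.2524*m^4 - 4.5438*m^3 - 30.4856*m^2 - 3.4438*m - 12.2227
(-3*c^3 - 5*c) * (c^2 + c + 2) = -3*c^5 - 3*c^4 - 11*c^3 - 5*c^2 - 10*c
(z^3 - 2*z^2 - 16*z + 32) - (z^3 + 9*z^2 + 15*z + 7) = -11*z^2 - 31*z + 25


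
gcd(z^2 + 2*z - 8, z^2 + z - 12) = z + 4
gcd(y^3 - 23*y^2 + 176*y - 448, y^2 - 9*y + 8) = y - 8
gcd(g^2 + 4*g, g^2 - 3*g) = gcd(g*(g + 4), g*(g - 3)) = g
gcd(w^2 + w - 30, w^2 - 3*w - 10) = w - 5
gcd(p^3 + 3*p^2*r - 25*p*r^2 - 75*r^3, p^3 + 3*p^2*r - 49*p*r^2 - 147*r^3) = p + 3*r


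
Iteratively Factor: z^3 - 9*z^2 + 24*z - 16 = (z - 1)*(z^2 - 8*z + 16) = (z - 4)*(z - 1)*(z - 4)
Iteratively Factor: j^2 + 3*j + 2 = (j + 2)*(j + 1)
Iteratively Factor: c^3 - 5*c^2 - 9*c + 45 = (c - 3)*(c^2 - 2*c - 15) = (c - 3)*(c + 3)*(c - 5)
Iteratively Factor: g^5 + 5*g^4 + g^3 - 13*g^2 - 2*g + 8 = (g + 2)*(g^4 + 3*g^3 - 5*g^2 - 3*g + 4) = (g - 1)*(g + 2)*(g^3 + 4*g^2 - g - 4) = (g - 1)*(g + 1)*(g + 2)*(g^2 + 3*g - 4) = (g - 1)^2*(g + 1)*(g + 2)*(g + 4)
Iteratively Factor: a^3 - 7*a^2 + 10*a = (a - 5)*(a^2 - 2*a) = (a - 5)*(a - 2)*(a)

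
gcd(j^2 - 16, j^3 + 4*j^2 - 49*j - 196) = j + 4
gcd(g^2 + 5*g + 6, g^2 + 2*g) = g + 2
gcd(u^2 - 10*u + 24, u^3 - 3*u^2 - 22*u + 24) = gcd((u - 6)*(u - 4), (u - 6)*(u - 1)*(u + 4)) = u - 6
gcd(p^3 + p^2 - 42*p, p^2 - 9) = 1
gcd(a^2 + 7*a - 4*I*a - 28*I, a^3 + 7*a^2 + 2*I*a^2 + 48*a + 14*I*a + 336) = a + 7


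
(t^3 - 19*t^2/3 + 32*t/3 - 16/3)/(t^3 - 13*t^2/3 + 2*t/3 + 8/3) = (3*t - 4)/(3*t + 2)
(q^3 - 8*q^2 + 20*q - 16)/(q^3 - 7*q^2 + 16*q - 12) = (q - 4)/(q - 3)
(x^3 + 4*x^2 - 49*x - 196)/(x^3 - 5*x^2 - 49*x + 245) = (x + 4)/(x - 5)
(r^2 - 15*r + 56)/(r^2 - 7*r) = (r - 8)/r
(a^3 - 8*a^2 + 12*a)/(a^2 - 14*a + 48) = a*(a - 2)/(a - 8)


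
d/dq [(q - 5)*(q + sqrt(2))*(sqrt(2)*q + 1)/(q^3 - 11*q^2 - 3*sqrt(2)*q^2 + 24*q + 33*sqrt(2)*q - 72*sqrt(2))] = (-9*q^4 - 6*sqrt(2)*q^4 + 46*sqrt(2)*q^3 + 162*q^3 - 849*q^2 - 40*sqrt(2)*q^2 - 542*sqrt(2)*q + 1380*q + 186 + 1200*sqrt(2))/(q^6 - 22*q^5 - 6*sqrt(2)*q^5 + 132*sqrt(2)*q^4 + 187*q^4 - 1014*sqrt(2)*q^3 - 924*q^3 + 3618*q^2 + 3168*sqrt(2)*q^2 - 9504*q - 3456*sqrt(2)*q + 10368)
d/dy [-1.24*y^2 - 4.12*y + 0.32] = -2.48*y - 4.12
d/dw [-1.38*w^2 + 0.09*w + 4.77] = 0.09 - 2.76*w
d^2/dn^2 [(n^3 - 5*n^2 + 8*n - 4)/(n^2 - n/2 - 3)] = 140/(8*n^3 + 36*n^2 + 54*n + 27)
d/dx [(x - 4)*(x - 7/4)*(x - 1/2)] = 3*x^2 - 25*x/2 + 79/8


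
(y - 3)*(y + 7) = y^2 + 4*y - 21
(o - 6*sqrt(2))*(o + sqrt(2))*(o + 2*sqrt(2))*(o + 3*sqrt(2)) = o^4 - 50*o^2 - 120*sqrt(2)*o - 144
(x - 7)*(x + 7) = x^2 - 49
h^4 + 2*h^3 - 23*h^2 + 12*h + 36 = (h - 3)*(h - 2)*(h + 1)*(h + 6)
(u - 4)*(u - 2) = u^2 - 6*u + 8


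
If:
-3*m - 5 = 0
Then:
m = -5/3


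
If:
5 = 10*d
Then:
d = 1/2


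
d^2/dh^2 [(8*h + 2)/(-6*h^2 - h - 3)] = 4*(-(4*h + 1)*(12*h + 1)^2 + 2*(36*h + 5)*(6*h^2 + h + 3))/(6*h^2 + h + 3)^3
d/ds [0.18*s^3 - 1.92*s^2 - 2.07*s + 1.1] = 0.54*s^2 - 3.84*s - 2.07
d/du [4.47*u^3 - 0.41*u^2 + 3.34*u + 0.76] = 13.41*u^2 - 0.82*u + 3.34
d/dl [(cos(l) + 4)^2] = -2*(cos(l) + 4)*sin(l)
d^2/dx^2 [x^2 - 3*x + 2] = 2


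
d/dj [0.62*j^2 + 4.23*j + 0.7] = 1.24*j + 4.23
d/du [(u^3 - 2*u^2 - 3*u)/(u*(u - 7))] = (u^2 - 14*u + 17)/(u^2 - 14*u + 49)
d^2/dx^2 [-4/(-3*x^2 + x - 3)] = 8*(-9*x^2 + 3*x + (6*x - 1)^2 - 9)/(3*x^2 - x + 3)^3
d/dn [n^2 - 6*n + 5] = 2*n - 6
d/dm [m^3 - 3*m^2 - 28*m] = 3*m^2 - 6*m - 28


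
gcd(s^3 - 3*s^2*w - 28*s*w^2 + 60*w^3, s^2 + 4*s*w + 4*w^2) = 1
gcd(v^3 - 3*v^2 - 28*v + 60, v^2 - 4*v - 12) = v - 6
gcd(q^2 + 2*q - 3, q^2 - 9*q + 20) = 1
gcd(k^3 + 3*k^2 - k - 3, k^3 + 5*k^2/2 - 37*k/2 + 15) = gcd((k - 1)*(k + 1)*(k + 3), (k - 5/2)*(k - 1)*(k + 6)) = k - 1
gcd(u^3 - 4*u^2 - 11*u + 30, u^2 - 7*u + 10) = u^2 - 7*u + 10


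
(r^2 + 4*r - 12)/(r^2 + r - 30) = (r - 2)/(r - 5)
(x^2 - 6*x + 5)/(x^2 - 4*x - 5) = (x - 1)/(x + 1)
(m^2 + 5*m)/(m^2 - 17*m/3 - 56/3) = 3*m*(m + 5)/(3*m^2 - 17*m - 56)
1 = 1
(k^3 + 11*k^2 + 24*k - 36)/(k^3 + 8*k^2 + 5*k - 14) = (k^2 + 12*k + 36)/(k^2 + 9*k + 14)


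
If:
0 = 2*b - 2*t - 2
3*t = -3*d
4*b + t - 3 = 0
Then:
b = 4/5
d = 1/5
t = -1/5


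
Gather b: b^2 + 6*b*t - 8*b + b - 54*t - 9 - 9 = b^2 + b*(6*t - 7) - 54*t - 18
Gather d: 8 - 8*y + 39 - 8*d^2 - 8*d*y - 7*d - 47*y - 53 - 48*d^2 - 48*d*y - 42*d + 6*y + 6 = -56*d^2 + d*(-56*y - 49) - 49*y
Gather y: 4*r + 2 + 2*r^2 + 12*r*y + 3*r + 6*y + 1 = 2*r^2 + 7*r + y*(12*r + 6) + 3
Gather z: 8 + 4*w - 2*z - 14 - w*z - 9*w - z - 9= -5*w + z*(-w - 3) - 15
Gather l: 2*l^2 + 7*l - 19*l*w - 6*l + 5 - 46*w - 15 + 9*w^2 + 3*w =2*l^2 + l*(1 - 19*w) + 9*w^2 - 43*w - 10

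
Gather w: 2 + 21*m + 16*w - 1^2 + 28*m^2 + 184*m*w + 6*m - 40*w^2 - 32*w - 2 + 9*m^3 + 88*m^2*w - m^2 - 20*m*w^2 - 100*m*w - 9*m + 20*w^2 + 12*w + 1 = 9*m^3 + 27*m^2 + 18*m + w^2*(-20*m - 20) + w*(88*m^2 + 84*m - 4)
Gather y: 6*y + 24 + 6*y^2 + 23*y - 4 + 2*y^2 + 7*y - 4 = 8*y^2 + 36*y + 16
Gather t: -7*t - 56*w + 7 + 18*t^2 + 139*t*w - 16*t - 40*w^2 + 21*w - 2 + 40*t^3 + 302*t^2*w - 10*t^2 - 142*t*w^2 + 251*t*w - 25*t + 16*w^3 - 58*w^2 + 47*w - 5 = 40*t^3 + t^2*(302*w + 8) + t*(-142*w^2 + 390*w - 48) + 16*w^3 - 98*w^2 + 12*w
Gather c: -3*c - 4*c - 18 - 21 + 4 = -7*c - 35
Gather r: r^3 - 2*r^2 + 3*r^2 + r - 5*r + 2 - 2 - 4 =r^3 + r^2 - 4*r - 4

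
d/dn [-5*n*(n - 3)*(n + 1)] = -15*n^2 + 20*n + 15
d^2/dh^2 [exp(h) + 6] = exp(h)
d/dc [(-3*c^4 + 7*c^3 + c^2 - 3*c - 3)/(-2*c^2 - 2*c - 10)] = (3*c^5 + c^4 + 23*c^3 - 109*c^2/2 - 8*c + 6)/(c^4 + 2*c^3 + 11*c^2 + 10*c + 25)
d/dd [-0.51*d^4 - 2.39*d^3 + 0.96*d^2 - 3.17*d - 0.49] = -2.04*d^3 - 7.17*d^2 + 1.92*d - 3.17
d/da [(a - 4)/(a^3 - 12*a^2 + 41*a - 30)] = (a^3 - 12*a^2 + 41*a - (a - 4)*(3*a^2 - 24*a + 41) - 30)/(a^3 - 12*a^2 + 41*a - 30)^2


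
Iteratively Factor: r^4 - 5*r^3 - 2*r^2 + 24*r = (r)*(r^3 - 5*r^2 - 2*r + 24) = r*(r + 2)*(r^2 - 7*r + 12) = r*(r - 3)*(r + 2)*(r - 4)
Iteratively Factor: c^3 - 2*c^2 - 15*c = (c)*(c^2 - 2*c - 15) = c*(c - 5)*(c + 3)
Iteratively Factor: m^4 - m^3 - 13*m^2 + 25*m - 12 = (m - 1)*(m^3 - 13*m + 12) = (m - 3)*(m - 1)*(m^2 + 3*m - 4) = (m - 3)*(m - 1)*(m + 4)*(m - 1)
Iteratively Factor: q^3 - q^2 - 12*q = (q + 3)*(q^2 - 4*q) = q*(q + 3)*(q - 4)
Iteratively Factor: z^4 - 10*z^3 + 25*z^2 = (z)*(z^3 - 10*z^2 + 25*z) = z^2*(z^2 - 10*z + 25) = z^2*(z - 5)*(z - 5)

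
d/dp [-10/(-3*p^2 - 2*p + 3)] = 20*(-3*p - 1)/(3*p^2 + 2*p - 3)^2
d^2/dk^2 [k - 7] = 0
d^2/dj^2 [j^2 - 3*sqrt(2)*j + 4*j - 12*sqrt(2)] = 2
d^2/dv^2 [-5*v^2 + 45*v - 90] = -10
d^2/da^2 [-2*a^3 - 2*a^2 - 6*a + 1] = -12*a - 4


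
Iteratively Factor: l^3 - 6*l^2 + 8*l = (l - 2)*(l^2 - 4*l) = (l - 4)*(l - 2)*(l)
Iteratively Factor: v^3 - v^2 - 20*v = (v + 4)*(v^2 - 5*v) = (v - 5)*(v + 4)*(v)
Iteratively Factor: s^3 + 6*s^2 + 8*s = (s + 2)*(s^2 + 4*s) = (s + 2)*(s + 4)*(s)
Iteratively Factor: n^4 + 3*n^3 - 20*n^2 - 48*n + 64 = (n - 4)*(n^3 + 7*n^2 + 8*n - 16) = (n - 4)*(n - 1)*(n^2 + 8*n + 16) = (n - 4)*(n - 1)*(n + 4)*(n + 4)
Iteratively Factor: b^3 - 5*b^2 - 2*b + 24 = (b - 3)*(b^2 - 2*b - 8) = (b - 4)*(b - 3)*(b + 2)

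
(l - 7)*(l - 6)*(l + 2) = l^3 - 11*l^2 + 16*l + 84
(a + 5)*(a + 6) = a^2 + 11*a + 30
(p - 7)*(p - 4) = p^2 - 11*p + 28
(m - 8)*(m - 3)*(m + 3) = m^3 - 8*m^2 - 9*m + 72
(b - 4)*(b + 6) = b^2 + 2*b - 24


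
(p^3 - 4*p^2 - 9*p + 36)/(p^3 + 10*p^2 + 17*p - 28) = (p^3 - 4*p^2 - 9*p + 36)/(p^3 + 10*p^2 + 17*p - 28)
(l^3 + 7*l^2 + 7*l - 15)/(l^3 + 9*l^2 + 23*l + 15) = (l - 1)/(l + 1)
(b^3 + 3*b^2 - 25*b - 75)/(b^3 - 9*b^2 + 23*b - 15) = (b^2 + 8*b + 15)/(b^2 - 4*b + 3)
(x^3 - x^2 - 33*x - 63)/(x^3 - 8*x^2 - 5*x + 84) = (x + 3)/(x - 4)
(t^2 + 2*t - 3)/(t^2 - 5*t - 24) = (t - 1)/(t - 8)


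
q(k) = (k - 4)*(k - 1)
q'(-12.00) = -29.00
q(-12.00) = 208.00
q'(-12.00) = -29.00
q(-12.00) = 208.00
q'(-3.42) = -11.84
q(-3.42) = 32.80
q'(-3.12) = -11.24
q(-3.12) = 29.33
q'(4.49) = 3.98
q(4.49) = 1.71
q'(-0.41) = -5.82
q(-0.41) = 6.22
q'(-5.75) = -16.50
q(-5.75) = 65.81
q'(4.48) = 3.96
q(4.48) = 1.67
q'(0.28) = -4.44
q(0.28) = 2.68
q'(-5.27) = -15.54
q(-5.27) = 58.12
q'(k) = 2*k - 5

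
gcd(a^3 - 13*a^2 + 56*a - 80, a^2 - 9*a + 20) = a^2 - 9*a + 20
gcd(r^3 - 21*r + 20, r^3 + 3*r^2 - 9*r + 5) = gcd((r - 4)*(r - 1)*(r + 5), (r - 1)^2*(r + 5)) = r^2 + 4*r - 5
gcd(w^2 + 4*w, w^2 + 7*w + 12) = w + 4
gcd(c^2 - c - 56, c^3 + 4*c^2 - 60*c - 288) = c - 8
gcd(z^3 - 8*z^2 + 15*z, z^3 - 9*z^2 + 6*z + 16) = 1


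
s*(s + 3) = s^2 + 3*s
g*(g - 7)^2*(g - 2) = g^4 - 16*g^3 + 77*g^2 - 98*g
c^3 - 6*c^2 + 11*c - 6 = (c - 3)*(c - 2)*(c - 1)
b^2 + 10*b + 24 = (b + 4)*(b + 6)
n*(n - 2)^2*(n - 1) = n^4 - 5*n^3 + 8*n^2 - 4*n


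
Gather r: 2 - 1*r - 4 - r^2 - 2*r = -r^2 - 3*r - 2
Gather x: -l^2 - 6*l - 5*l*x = -l^2 - 5*l*x - 6*l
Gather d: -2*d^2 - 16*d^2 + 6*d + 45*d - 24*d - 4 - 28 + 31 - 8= -18*d^2 + 27*d - 9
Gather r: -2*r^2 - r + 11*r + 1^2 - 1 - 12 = -2*r^2 + 10*r - 12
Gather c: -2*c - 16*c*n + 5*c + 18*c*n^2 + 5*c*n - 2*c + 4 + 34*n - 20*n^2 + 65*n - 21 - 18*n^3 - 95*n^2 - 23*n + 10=c*(18*n^2 - 11*n + 1) - 18*n^3 - 115*n^2 + 76*n - 7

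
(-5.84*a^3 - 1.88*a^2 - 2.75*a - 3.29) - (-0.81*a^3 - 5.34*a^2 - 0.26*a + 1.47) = -5.03*a^3 + 3.46*a^2 - 2.49*a - 4.76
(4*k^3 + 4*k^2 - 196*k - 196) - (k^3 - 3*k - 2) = 3*k^3 + 4*k^2 - 193*k - 194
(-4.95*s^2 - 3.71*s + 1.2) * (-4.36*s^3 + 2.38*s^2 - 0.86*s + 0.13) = 21.582*s^5 + 4.3946*s^4 - 9.8048*s^3 + 5.4031*s^2 - 1.5143*s + 0.156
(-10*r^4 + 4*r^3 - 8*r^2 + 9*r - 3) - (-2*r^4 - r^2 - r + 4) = -8*r^4 + 4*r^3 - 7*r^2 + 10*r - 7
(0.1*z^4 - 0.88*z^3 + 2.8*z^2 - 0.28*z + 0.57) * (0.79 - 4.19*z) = -0.419*z^5 + 3.7662*z^4 - 12.4272*z^3 + 3.3852*z^2 - 2.6095*z + 0.4503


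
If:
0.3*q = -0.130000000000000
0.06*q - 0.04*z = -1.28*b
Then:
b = 0.03125*z + 0.0203125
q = -0.43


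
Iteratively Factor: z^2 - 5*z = (z - 5)*(z)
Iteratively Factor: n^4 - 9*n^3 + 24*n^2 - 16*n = (n - 1)*(n^3 - 8*n^2 + 16*n) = (n - 4)*(n - 1)*(n^2 - 4*n) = (n - 4)^2*(n - 1)*(n)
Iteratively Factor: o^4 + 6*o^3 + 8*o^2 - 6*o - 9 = (o + 3)*(o^3 + 3*o^2 - o - 3) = (o + 3)^2*(o^2 - 1) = (o - 1)*(o + 3)^2*(o + 1)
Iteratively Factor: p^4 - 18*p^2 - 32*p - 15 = (p + 1)*(p^3 - p^2 - 17*p - 15) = (p - 5)*(p + 1)*(p^2 + 4*p + 3) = (p - 5)*(p + 1)^2*(p + 3)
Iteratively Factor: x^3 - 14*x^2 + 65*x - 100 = (x - 4)*(x^2 - 10*x + 25) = (x - 5)*(x - 4)*(x - 5)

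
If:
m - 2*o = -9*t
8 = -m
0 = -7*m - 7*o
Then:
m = -8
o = 8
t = 8/3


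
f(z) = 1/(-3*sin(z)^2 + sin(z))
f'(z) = (6*sin(z)*cos(z) - cos(z))/(-3*sin(z)^2 + sin(z))^2 = (6/tan(z) - cos(z)/sin(z)^2)/(3*sin(z) - 1)^2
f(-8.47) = -0.36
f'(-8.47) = 0.43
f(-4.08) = -0.87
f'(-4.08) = -1.73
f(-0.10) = -7.71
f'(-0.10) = -94.53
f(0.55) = -3.37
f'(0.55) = 20.66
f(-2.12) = -0.33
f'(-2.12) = 0.35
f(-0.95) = -0.36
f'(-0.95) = -0.44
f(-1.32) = -0.26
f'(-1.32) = -0.12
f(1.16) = -0.62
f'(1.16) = 0.70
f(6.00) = -1.95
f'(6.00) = -9.74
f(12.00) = -0.71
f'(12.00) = -1.82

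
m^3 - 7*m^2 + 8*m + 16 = (m - 4)^2*(m + 1)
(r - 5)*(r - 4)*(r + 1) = r^3 - 8*r^2 + 11*r + 20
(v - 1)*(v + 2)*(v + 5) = v^3 + 6*v^2 + 3*v - 10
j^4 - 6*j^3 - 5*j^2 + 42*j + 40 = (j - 5)*(j - 4)*(j + 1)*(j + 2)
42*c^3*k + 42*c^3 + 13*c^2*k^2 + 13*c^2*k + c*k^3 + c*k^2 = (6*c + k)*(7*c + k)*(c*k + c)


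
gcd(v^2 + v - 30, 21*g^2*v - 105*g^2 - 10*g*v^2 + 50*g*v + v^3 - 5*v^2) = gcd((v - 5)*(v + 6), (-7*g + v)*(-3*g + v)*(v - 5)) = v - 5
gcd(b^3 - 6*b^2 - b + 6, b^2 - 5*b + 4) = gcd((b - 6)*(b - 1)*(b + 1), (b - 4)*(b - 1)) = b - 1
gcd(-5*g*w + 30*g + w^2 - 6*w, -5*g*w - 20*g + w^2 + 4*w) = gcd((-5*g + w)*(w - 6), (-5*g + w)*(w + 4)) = -5*g + w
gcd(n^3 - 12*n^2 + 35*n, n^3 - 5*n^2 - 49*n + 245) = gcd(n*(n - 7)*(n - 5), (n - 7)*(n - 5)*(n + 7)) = n^2 - 12*n + 35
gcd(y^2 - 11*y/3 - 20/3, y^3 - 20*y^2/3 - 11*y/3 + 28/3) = y + 4/3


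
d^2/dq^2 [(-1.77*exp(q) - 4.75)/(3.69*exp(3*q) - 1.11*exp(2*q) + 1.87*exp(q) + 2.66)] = (-96.401988*exp(6*q) - 560.339046*exp(5*q) + 260.684082*exp(4*q) + 133.215615*exp(3*q) + 417.830463*exp(2*q) - 63.905341*exp(q) + 11.103638)*exp(q)/(50.243409*exp(9*q) - 45.341613*exp(8*q) + 90.025668*exp(7*q) + 61.332849*exp(6*q) - 19.7478*exp(5*q) + 108.316269*exp(4*q) + 51.737923*exp(3*q) + 4.34351400000001*exp(2*q) + 39.694116*exp(q) + 18.821096)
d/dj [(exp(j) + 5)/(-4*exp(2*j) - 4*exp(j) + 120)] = ((exp(j) + 5)*(2*exp(j) + 1) - exp(2*j) - exp(j) + 30)*exp(j)/(4*(exp(2*j) + exp(j) - 30)^2)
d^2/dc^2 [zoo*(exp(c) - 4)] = zoo*exp(c)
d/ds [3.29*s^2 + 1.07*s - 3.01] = 6.58*s + 1.07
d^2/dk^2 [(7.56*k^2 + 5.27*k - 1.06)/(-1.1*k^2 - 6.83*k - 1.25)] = (-1.4210854715202e-14*k^4 + 100.84316*k^3 + 70.0655999999998*k^2 + 91.26018*k + 162.340918)/(1.331*k^6 + 24.7929*k^5 + 158.47887*k^4 + 374.959487*k^3 + 180.089625*k^2 + 32.015625*k + 1.953125)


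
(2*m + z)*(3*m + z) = 6*m^2 + 5*m*z + z^2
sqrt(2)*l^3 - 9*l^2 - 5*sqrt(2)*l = l*(l - 5*sqrt(2))*(sqrt(2)*l + 1)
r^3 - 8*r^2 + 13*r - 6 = (r - 6)*(r - 1)^2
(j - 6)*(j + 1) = j^2 - 5*j - 6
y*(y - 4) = y^2 - 4*y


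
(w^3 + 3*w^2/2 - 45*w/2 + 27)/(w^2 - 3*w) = w + 9/2 - 9/w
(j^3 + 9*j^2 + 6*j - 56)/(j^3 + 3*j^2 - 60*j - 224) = (j - 2)/(j - 8)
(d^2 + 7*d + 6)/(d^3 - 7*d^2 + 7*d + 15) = (d + 6)/(d^2 - 8*d + 15)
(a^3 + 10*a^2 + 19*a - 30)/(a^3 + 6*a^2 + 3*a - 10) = (a + 6)/(a + 2)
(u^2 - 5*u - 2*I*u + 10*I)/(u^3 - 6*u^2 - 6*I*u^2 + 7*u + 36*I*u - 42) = (u^2 - u*(5 + 2*I) + 10*I)/(u^3 - 6*u^2*(1 + I) + u*(7 + 36*I) - 42)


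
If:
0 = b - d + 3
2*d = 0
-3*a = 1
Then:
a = -1/3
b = -3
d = 0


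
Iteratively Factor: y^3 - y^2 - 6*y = (y + 2)*(y^2 - 3*y) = y*(y + 2)*(y - 3)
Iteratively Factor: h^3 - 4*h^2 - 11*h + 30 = (h - 2)*(h^2 - 2*h - 15) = (h - 5)*(h - 2)*(h + 3)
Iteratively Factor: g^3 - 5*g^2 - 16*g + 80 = (g + 4)*(g^2 - 9*g + 20) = (g - 5)*(g + 4)*(g - 4)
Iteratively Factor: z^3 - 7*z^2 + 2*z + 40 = (z - 5)*(z^2 - 2*z - 8) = (z - 5)*(z - 4)*(z + 2)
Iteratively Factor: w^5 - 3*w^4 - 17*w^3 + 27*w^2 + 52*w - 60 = (w - 1)*(w^4 - 2*w^3 - 19*w^2 + 8*w + 60) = (w - 5)*(w - 1)*(w^3 + 3*w^2 - 4*w - 12) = (w - 5)*(w - 2)*(w - 1)*(w^2 + 5*w + 6) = (w - 5)*(w - 2)*(w - 1)*(w + 3)*(w + 2)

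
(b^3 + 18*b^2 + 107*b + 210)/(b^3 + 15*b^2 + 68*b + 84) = (b + 5)/(b + 2)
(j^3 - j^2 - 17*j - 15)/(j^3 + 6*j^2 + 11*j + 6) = (j - 5)/(j + 2)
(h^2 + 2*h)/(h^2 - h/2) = 2*(h + 2)/(2*h - 1)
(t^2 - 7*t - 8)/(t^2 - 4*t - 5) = (t - 8)/(t - 5)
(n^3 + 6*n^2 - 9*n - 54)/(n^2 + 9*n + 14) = (n^3 + 6*n^2 - 9*n - 54)/(n^2 + 9*n + 14)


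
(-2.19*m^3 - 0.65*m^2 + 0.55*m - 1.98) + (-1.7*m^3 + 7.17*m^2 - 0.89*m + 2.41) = -3.89*m^3 + 6.52*m^2 - 0.34*m + 0.43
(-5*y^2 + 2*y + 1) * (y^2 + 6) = -5*y^4 + 2*y^3 - 29*y^2 + 12*y + 6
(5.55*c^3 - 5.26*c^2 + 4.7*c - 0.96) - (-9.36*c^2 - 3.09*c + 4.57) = 5.55*c^3 + 4.1*c^2 + 7.79*c - 5.53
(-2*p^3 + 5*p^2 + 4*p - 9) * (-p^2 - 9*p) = 2*p^5 + 13*p^4 - 49*p^3 - 27*p^2 + 81*p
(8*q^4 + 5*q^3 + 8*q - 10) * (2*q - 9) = 16*q^5 - 62*q^4 - 45*q^3 + 16*q^2 - 92*q + 90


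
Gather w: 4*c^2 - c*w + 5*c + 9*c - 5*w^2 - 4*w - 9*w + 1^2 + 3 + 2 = 4*c^2 + 14*c - 5*w^2 + w*(-c - 13) + 6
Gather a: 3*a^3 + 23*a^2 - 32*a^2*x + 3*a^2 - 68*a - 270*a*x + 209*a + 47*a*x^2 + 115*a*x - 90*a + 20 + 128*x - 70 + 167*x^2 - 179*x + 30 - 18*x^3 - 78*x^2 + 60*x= 3*a^3 + a^2*(26 - 32*x) + a*(47*x^2 - 155*x + 51) - 18*x^3 + 89*x^2 + 9*x - 20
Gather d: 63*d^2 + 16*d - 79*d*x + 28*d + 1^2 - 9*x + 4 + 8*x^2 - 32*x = 63*d^2 + d*(44 - 79*x) + 8*x^2 - 41*x + 5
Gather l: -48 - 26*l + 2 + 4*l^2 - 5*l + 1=4*l^2 - 31*l - 45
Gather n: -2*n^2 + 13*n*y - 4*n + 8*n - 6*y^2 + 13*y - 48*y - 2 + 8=-2*n^2 + n*(13*y + 4) - 6*y^2 - 35*y + 6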